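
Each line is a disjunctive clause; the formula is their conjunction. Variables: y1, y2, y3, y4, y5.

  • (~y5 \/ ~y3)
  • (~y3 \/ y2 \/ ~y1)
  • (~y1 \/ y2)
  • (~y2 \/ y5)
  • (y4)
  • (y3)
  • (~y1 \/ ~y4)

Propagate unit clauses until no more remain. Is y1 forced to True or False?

(y4) is a unit clause: y4 = True.
(y3) is a unit clause: y3 = True.
From (~y3 \/ ~y5) and y3 = True: y5 = False.
In (~y2 \/ y5), y5 is now false; ~y2 must hold, so y2 = False.
(y2 \/ ~y1 \/ ~y3): since y2 = False, y3 = True, the clause reduces to (~y1). y1 = False.

False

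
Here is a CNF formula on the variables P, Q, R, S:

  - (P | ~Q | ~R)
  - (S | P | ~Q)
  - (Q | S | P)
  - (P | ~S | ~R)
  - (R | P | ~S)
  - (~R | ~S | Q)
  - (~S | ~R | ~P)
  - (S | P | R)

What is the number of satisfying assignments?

6

Satisfying assignments:
  P=1 Q=0 R=0 S=0
  P=1 Q=0 R=0 S=1
  P=1 Q=0 R=1 S=0
  P=1 Q=1 R=0 S=0
  P=1 Q=1 R=0 S=1
  P=1 Q=1 R=1 S=0
That's 6 in total.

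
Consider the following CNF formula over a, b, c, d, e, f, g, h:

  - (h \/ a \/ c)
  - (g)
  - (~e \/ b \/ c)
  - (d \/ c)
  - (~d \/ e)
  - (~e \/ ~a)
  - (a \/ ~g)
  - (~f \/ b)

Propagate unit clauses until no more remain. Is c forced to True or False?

True

(g) is a unit clause: g = True.
(~g \/ a) with g = True leaves only a, so a = True.
(~e \/ ~a): since a = True, the clause reduces to (~e). e = False.
From (~d \/ e) and e = False: d = False.
From (c \/ d) and d = False: c = True.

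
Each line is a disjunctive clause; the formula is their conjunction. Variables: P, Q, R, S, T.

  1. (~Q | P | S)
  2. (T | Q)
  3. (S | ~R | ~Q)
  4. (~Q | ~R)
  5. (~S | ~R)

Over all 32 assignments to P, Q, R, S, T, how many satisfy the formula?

Case analysis on Q and R:
  Q=T, R=T: a clause becomes empty — 0.
  Q=T, R=F: T free; 3 ways for (P,S) × 2^1 = 6.
  Q=F, R=T: remaining (P,S,T) ∈ {(F,F,T); (T,F,T)} — 2.
  Q=F, R=F: remaining (P,S,T) ∈ {(F,F,T); (F,T,T); (T,F,T); (T,T,T)} — 4.
Total: 0 + 6 + 2 + 4 = 12.

12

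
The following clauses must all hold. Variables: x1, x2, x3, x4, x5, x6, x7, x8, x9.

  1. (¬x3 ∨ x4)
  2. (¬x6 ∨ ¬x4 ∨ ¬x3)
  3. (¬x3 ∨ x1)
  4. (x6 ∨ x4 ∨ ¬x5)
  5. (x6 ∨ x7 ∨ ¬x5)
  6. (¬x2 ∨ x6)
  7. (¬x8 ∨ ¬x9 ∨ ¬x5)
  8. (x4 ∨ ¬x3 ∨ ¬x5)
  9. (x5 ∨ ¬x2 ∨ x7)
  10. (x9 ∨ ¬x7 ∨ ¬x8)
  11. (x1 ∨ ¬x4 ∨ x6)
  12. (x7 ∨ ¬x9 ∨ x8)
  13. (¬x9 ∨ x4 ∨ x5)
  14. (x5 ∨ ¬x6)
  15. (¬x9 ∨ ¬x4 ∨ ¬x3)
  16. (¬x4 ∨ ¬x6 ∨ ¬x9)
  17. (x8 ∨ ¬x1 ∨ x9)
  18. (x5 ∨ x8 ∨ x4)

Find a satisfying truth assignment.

x1 = T, x2 = F, x3 = F, x4 = T, x5 = F, x6 = F, x7 = F, x8 = T, x9 = F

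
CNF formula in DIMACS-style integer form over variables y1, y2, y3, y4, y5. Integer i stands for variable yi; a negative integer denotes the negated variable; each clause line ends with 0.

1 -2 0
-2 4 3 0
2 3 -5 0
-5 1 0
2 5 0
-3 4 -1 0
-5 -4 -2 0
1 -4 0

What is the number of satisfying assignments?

Satisfying assignments:
  y1=1 y2=0 y3=1 y4=1 y5=1
  y1=1 y2=1 y3=0 y4=1 y5=0
  y1=1 y2=1 y3=1 y4=1 y5=0
That's 3 in total.

3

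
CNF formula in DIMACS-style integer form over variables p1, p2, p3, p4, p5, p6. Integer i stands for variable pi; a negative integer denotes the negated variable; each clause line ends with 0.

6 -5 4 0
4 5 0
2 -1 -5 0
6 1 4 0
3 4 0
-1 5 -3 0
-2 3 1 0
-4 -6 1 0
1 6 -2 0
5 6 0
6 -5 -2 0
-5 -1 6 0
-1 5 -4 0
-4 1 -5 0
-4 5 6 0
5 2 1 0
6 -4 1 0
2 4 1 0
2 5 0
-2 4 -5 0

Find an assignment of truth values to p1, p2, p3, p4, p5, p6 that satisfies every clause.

p1=1  p2=1  p3=1  p4=1  p5=1  p6=1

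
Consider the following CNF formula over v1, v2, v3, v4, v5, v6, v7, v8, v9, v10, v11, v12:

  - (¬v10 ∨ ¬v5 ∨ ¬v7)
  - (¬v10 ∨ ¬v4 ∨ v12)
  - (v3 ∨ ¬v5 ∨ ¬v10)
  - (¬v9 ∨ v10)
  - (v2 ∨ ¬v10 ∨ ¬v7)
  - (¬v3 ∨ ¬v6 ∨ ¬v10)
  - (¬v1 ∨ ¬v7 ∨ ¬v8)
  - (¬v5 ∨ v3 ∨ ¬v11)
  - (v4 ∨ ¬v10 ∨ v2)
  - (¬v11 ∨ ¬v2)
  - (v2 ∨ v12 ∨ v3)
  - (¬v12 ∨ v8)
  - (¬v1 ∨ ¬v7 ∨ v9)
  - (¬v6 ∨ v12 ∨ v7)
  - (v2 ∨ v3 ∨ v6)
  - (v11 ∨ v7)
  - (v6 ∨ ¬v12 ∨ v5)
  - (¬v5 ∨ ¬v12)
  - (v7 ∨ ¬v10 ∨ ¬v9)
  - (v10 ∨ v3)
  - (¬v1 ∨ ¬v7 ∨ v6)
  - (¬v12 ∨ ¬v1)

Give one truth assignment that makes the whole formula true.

v1=0, v2=0, v3=1, v4=1, v5=1, v6=1, v7=1, v8=1, v9=0, v10=0, v11=0, v12=0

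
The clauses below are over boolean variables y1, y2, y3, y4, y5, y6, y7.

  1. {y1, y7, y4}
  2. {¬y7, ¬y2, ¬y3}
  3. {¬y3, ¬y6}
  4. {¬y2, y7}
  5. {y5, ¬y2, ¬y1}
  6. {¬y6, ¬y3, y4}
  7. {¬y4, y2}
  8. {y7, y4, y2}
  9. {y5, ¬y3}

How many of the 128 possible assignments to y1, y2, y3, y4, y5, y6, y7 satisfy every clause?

Split on y2, then y3.
  y2=1, y3=1: a clause becomes empty — 0.
  y2=1, y3=0: y4, y6 free; 3 ways for (y1,y5,y7) × 2^2 = 12.
  y2=0, y3=1: remaining (y1,y4,y5,y6,y7) ∈ {(0,0,1,0,1); (1,0,1,0,1)} — 2.
  y2=0, y3=0: forces y4=0; y7=1; y1, y5, y6 free → 2^3 = 8.
Total: 0 + 12 + 2 + 8 = 22.

22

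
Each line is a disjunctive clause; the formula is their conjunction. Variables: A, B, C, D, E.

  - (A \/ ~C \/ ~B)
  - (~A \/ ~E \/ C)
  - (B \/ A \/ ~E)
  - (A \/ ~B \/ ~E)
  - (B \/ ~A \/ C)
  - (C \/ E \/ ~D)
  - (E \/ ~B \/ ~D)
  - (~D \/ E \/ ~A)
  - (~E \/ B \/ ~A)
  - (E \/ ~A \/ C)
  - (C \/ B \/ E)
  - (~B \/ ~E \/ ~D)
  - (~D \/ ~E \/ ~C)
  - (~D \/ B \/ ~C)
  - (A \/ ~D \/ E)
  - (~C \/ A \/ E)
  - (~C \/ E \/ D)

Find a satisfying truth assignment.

A = F, B = T, C = F, D = F, E = F

Check each clause:
  1. (~B \/ ~C \/ A) — ~C is true.
  2. (~A \/ C \/ ~E) — ~E is true.
  3. (B \/ A \/ ~E) — B is true.
  4. (A \/ ~B \/ ~E) — ~E is true.
  5. (C \/ ~A \/ B) — B is true.
  6. (E \/ ~D \/ C) — ~D is true.
  7. (E \/ ~D \/ ~B) — ~D is true.
  8. (~D \/ ~A \/ E) — ~D is true.
  9. (B \/ ~A \/ ~E) — B is true.
  10. (E \/ ~A \/ C) — ~A is true.
  11. (E \/ C \/ B) — B is true.
  12. (~E \/ ~D \/ ~B) — ~E is true.
  13. (~D \/ ~E \/ ~C) — ~E is true.
  14. (B \/ ~C \/ ~D) — B is true.
  15. (A \/ E \/ ~D) — ~D is true.
  16. (~C \/ A \/ E) — ~C is true.
  17. (~C \/ E \/ D) — ~C is true.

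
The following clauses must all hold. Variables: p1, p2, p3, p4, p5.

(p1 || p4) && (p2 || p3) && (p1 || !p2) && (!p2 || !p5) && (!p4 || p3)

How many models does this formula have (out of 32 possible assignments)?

9

Split on p2, then p1.
  p2=T, p1=T: remaining (p3,p4,p5) ∈ {(F,F,F); (T,F,F); (T,T,F)} — 3.
  p2=T, p1=F: a clause becomes empty — 0.
  p2=F, p1=T: remaining (p3,p4,p5) ∈ {(T,F,F); (T,F,T); (T,T,F); (T,T,T)} — 4.
  p2=F, p1=F: remaining (p3,p4,p5) ∈ {(T,T,F); (T,T,T)} — 2.
Total: 3 + 0 + 4 + 2 = 9.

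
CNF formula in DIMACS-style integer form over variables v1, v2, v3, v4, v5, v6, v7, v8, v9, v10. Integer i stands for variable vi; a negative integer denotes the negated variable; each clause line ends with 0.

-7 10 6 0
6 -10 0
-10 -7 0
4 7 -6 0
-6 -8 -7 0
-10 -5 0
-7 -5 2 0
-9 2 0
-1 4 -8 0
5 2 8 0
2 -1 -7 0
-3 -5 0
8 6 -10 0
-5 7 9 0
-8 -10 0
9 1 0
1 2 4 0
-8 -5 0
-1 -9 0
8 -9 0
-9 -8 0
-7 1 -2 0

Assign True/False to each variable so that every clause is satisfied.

v1=1, v2=0, v3=1, v4=1, v5=0, v6=0, v7=0, v8=1, v9=0, v10=0

v4 occurs only positively in the remaining clauses — set v4 = True.
Branch on v1: take v1 = True.
  then v9 is forced to False.
Branch on v2: take v2 = False.
  then v7 is forced to False.
  then v5 is forced to False.
  then v8 is forced to True.
  then v10 is forced to False.
v3, v6 are now unconstrained; take v3 = True, v6 = False.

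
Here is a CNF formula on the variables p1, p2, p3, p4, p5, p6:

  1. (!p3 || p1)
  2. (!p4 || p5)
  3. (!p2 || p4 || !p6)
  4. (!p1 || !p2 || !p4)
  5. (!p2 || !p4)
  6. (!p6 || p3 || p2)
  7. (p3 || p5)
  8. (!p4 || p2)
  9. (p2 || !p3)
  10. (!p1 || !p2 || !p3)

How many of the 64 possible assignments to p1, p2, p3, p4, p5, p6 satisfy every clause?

4

Satisfying assignments:
  p1=F p2=F p3=F p4=F p5=T p6=F
  p1=F p2=T p3=F p4=F p5=T p6=F
  p1=T p2=F p3=F p4=F p5=T p6=F
  p1=T p2=T p3=F p4=F p5=T p6=F
Count: 4.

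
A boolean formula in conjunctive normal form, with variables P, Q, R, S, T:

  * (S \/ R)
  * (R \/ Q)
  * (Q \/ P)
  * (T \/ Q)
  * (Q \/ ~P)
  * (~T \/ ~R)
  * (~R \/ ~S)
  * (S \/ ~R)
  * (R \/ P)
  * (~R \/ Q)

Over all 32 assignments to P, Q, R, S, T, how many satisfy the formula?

2

The models are:
  P=1 Q=1 R=0 S=1 T=0
  P=1 Q=1 R=0 S=1 T=1
Count: 2.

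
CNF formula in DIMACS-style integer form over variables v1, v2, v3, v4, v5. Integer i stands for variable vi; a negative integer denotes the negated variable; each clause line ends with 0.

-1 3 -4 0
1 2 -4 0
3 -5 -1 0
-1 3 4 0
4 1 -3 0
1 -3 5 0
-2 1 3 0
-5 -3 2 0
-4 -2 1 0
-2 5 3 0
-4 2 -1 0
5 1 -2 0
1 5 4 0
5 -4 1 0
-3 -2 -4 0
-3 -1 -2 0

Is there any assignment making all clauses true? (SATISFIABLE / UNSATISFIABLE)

SATISFIABLE

Set v1 = True and propagate.
Set v2 = False and propagate.
  then v4 is forced to False.
  then v3 is forced to True.
  then v5 is forced to False.
So v1=True  v2=False  v3=True  v4=False  v5=False is a satisfying assignment.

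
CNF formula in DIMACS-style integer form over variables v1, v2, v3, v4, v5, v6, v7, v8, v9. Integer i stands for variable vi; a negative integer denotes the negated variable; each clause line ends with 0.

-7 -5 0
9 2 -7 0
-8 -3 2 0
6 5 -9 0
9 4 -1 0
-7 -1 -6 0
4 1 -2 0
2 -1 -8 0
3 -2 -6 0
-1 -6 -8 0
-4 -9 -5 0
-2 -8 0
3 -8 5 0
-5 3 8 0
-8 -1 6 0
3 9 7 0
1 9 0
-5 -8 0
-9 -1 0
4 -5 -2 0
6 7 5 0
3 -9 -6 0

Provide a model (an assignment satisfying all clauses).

v1=False, v2=False, v3=True, v4=False, v5=True, v6=False, v7=False, v8=False, v9=True

Branch on v1: take v1 = False.
  then v9 is forced to True.
The remaining clauses are satisfied by v2 = False, v3 = True, v4 = False, v5 = True, v6 = False, v7 = False, v8 = False.
Check each clause:
  1. (¬v5 ∨ ¬v7) — ¬v7 is true.
  2. (v2 ∨ v9 ∨ ¬v7) — ¬v7 is true.
  3. (v2 ∨ ¬v8 ∨ ¬v3) — ¬v8 is true.
  4. (¬v9 ∨ v6 ∨ v5) — v5 is true.
  5. (v9 ∨ v4 ∨ ¬v1) — v9 is true.
  6. (¬v1 ∨ ¬v7 ∨ ¬v6) — ¬v7 is true.
  7. (v4 ∨ v1 ∨ ¬v2) — ¬v2 is true.
  8. (¬v8 ∨ ¬v1 ∨ v2) — ¬v8 is true.
  9. (v3 ∨ ¬v6 ∨ ¬v2) — ¬v6 is true.
  10. (¬v1 ∨ ¬v8 ∨ ¬v6) — ¬v8 is true.
  11. (¬v5 ∨ ¬v9 ∨ ¬v4) — ¬v4 is true.
  12. (¬v2 ∨ ¬v8) — ¬v8 is true.
  13. (¬v8 ∨ v3 ∨ v5) — ¬v8 is true.
  14. (¬v5 ∨ v8 ∨ v3) — v3 is true.
  15. (v6 ∨ ¬v8 ∨ ¬v1) — ¬v8 is true.
  16. (v3 ∨ v9 ∨ v7) — v9 is true.
  17. (v1 ∨ v9) — v9 is true.
  18. (¬v5 ∨ ¬v8) — ¬v8 is true.
  19. (¬v9 ∨ ¬v1) — ¬v1 is true.
  20. (¬v5 ∨ ¬v2 ∨ v4) — ¬v2 is true.
  21. (v7 ∨ v5 ∨ v6) — v5 is true.
  22. (v3 ∨ ¬v9 ∨ ¬v6) — ¬v6 is true.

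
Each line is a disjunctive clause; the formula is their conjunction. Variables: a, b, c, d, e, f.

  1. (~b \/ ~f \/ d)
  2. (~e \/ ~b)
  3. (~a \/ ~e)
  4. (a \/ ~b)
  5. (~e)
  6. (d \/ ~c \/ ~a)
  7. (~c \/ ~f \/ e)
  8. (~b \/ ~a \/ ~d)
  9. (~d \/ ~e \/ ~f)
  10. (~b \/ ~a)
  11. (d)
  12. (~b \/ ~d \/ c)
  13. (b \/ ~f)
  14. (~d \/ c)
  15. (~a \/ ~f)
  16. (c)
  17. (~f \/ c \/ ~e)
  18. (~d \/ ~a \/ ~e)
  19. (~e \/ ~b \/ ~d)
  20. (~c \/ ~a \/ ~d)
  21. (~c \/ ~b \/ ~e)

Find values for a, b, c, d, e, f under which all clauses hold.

The clause (~e) is unit: e must be False.
The clause (d) is unit: d must be True.
The clause (c) is unit: c must be True.
The clause (~f) is unit: f must be False.
Unit propagation: (~a) forces a = False.
Unit propagation: (~b) forces b = False.
Check each clause:
  1. (d \/ ~b \/ ~f) — ~f is true.
  2. (~e \/ ~b) — ~e is true.
  3. (~a \/ ~e) — ~e is true.
  4. (a \/ ~b) — ~b is true.
  5. (~e) — ~e is true.
  6. (d \/ ~c \/ ~a) — d is true.
  7. (e \/ ~c \/ ~f) — ~f is true.
  8. (~a \/ ~b \/ ~d) — ~b is true.
  9. (~e \/ ~d \/ ~f) — ~f is true.
  10. (~a \/ ~b) — ~b is true.
  11. (d) — d is true.
  12. (c \/ ~d \/ ~b) — c is true.
  13. (~f \/ b) — ~f is true.
  14. (c \/ ~d) — c is true.
  15. (~f \/ ~a) — ~f is true.
  16. (c) — c is true.
  17. (c \/ ~e \/ ~f) — ~f is true.
  18. (~d \/ ~e \/ ~a) — ~e is true.
  19. (~d \/ ~b \/ ~e) — ~e is true.
  20. (~d \/ ~a \/ ~c) — ~a is true.
  21. (~c \/ ~e \/ ~b) — ~e is true.

a = F  b = F  c = T  d = T  e = F  f = F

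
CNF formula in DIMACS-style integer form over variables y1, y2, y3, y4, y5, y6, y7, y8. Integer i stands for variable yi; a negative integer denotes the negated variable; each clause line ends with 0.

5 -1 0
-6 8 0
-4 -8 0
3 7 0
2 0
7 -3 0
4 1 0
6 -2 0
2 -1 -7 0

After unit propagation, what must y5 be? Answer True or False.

Unit clause (y2) sets y2 = True.
(NOT y2 OR y6): since y2 = True, the clause reduces to (y6). y6 = True.
(NOT y6 OR y8) with y6 = True leaves only y8, so y8 = True.
In (NOT y8 OR NOT y4), NOT y8 is now false; NOT y4 must hold, so y4 = False.
From (y4 OR y1) and y4 = False: y1 = True.
From (NOT y1 OR y5) and y1 = True: y5 = True.

True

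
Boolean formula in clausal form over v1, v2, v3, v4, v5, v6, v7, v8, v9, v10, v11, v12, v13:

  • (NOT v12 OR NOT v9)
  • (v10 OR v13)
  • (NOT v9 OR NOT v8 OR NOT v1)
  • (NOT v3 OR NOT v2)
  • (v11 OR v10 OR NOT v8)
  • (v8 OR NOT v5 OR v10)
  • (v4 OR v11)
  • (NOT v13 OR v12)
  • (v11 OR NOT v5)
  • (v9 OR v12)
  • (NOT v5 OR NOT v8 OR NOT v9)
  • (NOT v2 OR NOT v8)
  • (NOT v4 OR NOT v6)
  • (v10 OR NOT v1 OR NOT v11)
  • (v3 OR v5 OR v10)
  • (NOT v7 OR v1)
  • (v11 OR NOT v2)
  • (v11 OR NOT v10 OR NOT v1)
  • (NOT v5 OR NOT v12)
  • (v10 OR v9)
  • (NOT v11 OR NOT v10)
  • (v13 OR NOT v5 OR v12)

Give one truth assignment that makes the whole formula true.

v1=F, v2=F, v3=T, v4=T, v5=F, v6=F, v7=F, v8=F, v9=T, v10=T, v11=F, v12=F, v13=F

v2 occurs only negated in the remaining clauses — set v2 = False.
v6 occurs only negated in the remaining clauses — set v6 = False.
Try v1 = False.
  then v7 is forced to False.
The remaining clauses are satisfied by v3 = True, v4 = True, v5 = False, v8 = False, v9 = True, v10 = True, v11 = False, v12 = False, v13 = False.
Every clause has at least one true literal under this assignment.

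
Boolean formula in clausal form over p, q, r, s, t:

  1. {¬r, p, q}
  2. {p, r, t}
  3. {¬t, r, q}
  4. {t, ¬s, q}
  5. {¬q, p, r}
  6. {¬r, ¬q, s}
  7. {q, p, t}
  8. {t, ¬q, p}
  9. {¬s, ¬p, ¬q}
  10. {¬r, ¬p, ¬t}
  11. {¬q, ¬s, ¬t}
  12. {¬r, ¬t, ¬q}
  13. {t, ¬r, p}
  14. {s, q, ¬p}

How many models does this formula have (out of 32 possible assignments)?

2

Satisfying assignments:
  p=1 q=1 r=0 s=0 t=0
  p=1 q=1 r=0 s=0 t=1
Count: 2.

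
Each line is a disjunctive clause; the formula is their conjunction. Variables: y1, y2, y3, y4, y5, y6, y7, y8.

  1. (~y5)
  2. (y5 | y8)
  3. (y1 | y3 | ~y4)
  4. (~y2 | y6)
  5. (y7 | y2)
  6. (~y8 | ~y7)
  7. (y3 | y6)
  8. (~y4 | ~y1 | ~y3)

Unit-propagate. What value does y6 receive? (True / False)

True

Unit clause (~y5) sets y5 = False.
(y5 | y8): since y5 = False, the clause reduces to (y8). y8 = True.
In (~y7 | ~y8), ~y8 is now false; ~y7 must hold, so y7 = False.
(y2 | y7) with y7 = False leaves only y2, so y2 = True.
(y6 | ~y2) with y2 = True leaves only y6, so y6 = True.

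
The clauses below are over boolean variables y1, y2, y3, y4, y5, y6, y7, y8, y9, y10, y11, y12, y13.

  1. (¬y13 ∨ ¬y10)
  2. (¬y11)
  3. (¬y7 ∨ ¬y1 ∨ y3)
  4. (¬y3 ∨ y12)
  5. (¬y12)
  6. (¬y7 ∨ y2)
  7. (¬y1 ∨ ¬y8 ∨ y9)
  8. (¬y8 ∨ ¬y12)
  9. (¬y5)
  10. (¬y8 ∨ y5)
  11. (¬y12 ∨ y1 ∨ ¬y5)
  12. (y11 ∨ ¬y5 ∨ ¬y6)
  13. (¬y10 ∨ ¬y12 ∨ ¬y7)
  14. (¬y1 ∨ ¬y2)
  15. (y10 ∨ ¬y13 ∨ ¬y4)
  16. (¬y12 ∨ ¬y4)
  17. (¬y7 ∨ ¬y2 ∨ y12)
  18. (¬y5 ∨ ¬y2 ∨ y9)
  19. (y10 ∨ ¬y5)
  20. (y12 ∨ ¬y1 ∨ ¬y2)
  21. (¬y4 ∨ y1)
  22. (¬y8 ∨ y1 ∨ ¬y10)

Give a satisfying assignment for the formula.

The clause (¬y11) is unit: y11 must be False.
The clause (¬y12) is unit: y12 must be False.
The clause (¬y3) is unit: y3 must be False.
(¬y5) is a unit clause, so y5 = False.
(¬y8) is a unit clause, so y8 = False.
y4 occurs only negated in the remaining clauses — set y4 = False.
Pure literal: y7 appears only negated; assign y7 = False.
Set y1 = False and propagate.
For the remaining variables, y2 = False, y6 = False, y9 = True, y10 = False, y13 = False works.

y1=False, y2=False, y3=False, y4=False, y5=False, y6=False, y7=False, y8=False, y9=True, y10=False, y11=False, y12=False, y13=False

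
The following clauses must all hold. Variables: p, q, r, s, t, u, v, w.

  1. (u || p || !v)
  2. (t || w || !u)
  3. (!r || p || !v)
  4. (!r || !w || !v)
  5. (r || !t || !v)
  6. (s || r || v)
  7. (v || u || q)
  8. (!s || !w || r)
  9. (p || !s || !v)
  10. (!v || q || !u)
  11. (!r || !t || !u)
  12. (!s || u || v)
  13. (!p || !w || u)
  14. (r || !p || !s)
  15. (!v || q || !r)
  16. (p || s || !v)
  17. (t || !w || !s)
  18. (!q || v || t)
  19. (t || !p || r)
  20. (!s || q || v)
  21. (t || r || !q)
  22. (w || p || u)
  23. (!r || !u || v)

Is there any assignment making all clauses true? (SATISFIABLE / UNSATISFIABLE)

SATISFIABLE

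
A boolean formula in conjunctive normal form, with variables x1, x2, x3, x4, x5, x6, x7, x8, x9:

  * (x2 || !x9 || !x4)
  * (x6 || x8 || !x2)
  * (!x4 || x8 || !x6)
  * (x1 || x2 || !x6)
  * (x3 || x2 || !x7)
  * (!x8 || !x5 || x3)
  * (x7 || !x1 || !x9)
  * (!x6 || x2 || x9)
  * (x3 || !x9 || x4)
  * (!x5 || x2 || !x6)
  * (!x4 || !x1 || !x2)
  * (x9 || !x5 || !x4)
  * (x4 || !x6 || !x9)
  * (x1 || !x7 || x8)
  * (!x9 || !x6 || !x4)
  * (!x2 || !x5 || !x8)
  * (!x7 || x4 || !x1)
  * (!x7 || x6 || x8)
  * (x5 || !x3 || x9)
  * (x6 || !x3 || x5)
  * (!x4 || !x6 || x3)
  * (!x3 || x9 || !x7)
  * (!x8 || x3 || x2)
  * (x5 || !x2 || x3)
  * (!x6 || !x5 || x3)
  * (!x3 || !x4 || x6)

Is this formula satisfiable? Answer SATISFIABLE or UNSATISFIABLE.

SATISFIABLE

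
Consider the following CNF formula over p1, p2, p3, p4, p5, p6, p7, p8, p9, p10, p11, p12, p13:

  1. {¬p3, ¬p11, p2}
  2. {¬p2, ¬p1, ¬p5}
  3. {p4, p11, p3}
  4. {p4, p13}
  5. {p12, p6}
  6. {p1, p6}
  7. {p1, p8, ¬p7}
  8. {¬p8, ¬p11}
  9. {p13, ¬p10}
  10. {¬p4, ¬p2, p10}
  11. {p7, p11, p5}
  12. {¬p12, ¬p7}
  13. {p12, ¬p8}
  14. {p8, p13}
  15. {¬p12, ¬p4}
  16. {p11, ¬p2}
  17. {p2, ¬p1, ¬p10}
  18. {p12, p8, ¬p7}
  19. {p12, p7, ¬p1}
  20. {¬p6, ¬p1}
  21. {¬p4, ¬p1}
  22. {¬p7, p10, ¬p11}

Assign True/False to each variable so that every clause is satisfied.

p1=0  p2=0  p3=1  p4=0  p5=1  p6=1  p7=0  p8=0  p9=0  p10=0  p11=0  p12=0  p13=1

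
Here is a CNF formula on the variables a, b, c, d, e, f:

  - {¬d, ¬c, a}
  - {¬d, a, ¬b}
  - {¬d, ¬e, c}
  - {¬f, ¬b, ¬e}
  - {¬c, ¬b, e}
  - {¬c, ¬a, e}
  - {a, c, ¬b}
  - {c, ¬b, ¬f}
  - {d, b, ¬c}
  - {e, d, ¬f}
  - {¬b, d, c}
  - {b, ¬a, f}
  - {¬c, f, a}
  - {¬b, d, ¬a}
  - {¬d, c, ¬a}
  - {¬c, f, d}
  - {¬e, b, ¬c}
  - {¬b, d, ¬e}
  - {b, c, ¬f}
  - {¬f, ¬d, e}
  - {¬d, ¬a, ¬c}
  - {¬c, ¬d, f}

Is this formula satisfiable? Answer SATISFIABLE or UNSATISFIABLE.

SATISFIABLE

Try a = False.
Set b = False and propagate.
Try c = False.
  then f is forced to False.
The remaining clauses are satisfied by d = True, e = False.
So a = False, b = False, c = False, d = True, e = False, f = False is a satisfying assignment.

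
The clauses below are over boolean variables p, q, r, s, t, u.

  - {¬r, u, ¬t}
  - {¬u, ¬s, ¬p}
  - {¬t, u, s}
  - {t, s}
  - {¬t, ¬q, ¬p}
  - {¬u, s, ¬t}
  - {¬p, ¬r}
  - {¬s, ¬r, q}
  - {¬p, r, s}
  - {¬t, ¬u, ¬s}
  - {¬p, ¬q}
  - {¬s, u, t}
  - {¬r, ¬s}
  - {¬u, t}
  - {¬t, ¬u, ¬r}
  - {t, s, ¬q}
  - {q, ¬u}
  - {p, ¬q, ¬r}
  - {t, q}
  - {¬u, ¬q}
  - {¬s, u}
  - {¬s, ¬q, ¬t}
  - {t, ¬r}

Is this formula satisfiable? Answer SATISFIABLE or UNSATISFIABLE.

t = True:
  s = True:
    propagation gives u=False; an empty clause results — contradiction.
  s = False:
    propagation gives u=True; an empty clause results — contradiction.
t = False:
  propagation gives s=True, u=True; an empty clause results — contradiction.
Every branch closes, so no satisfying assignment exists.

UNSATISFIABLE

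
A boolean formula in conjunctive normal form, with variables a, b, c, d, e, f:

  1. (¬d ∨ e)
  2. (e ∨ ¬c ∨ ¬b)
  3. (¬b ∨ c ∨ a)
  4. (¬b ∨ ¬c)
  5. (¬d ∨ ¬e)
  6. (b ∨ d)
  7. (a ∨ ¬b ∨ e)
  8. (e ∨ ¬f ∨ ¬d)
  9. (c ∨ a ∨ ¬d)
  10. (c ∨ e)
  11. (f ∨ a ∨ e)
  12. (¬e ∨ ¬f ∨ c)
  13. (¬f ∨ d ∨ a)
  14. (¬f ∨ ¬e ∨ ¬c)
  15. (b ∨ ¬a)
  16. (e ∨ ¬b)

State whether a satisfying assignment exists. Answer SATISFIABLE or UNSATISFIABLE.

SATISFIABLE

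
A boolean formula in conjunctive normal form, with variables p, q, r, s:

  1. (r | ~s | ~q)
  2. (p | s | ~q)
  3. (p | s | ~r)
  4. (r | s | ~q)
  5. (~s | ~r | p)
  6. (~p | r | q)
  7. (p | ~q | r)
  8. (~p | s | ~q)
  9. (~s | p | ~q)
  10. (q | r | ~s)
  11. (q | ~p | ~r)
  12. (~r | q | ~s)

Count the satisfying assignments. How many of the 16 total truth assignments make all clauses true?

2

Satisfying assignments:
  p=0 q=0 r=0 s=0
  p=1 q=1 r=1 s=1
Count: 2.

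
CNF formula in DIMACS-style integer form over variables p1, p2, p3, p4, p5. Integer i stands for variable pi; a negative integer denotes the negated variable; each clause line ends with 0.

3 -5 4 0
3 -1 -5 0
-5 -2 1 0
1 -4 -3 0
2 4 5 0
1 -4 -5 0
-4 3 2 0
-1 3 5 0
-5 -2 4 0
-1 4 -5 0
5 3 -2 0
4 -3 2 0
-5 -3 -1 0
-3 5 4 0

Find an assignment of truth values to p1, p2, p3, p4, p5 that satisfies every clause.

p1=1, p2=1, p3=1, p4=1, p5=0

Try p1 = True.
Branch on p2: take p2 = True.
Set p3 = True and propagate.
  then p5 is forced to False.
  then p4 is forced to True.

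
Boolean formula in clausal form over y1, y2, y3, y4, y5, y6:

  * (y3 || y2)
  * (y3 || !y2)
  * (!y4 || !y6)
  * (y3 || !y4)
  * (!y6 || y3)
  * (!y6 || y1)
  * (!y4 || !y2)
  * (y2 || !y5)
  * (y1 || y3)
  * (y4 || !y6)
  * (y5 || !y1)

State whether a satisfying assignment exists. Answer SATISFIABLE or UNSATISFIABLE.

SATISFIABLE

y3 occurs only positively in the remaining clauses — set y3 = True.
Pure literal: y6 appears only negated; assign y6 = False.
Branch on y1: take y1 = True.
  then y5 is forced to True.
  then y2 is forced to True.
  then y4 is forced to False.
Every clause has at least one true literal under this assignment.
So y1 = True, y2 = True, y3 = True, y4 = False, y5 = True, y6 = False is a satisfying assignment.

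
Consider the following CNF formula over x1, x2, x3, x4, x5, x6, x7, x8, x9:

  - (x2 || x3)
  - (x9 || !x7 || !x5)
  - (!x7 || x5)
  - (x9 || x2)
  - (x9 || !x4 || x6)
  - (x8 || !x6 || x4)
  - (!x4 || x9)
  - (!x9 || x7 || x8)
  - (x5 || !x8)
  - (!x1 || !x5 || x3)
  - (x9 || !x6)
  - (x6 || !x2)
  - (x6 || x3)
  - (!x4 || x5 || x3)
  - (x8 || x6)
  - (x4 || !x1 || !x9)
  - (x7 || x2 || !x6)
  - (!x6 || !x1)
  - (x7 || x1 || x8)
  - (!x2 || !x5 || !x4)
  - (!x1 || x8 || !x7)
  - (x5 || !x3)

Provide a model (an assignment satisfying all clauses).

Set x1 = False and propagate.
Try x2 = False.
  then x3 is forced to True.
  then x9 is forced to True.
  then x5 is forced to True.
The remaining clauses are satisfied by x4 = True, x6 = False, x7 = True, x8 = True.

x1=F  x2=F  x3=T  x4=T  x5=T  x6=F  x7=T  x8=T  x9=T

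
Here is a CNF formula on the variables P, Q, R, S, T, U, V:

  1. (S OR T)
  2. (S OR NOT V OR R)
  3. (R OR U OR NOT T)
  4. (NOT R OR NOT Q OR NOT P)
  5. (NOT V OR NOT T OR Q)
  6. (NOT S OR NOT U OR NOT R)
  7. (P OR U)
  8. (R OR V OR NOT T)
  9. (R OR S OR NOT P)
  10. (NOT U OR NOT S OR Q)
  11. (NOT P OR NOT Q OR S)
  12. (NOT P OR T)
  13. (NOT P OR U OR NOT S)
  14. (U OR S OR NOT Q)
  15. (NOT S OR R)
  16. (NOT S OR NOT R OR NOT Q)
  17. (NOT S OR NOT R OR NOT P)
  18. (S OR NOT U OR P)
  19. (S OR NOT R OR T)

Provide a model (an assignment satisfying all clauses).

P=True, Q=False, R=True, S=False, T=True, U=True, V=False

Branch on P: take P = True.
  then T is forced to True.
Branch on Q: take Q = False.
  then V is forced to False.
  then R is forced to True.
  then S is forced to False.
U is now unconstrained; take U = True.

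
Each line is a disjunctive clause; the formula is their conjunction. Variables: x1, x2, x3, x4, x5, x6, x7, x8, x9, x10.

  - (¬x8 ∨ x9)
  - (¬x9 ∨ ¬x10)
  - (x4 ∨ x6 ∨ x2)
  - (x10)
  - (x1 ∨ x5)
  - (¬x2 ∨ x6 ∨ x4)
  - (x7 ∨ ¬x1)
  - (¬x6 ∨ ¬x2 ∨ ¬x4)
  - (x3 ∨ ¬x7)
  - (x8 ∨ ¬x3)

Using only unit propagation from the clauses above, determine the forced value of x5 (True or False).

True

(x10) is a unit clause: x10 = True.
(¬x9 ∨ ¬x10) with x10 = True leaves only ¬x9, so x9 = False.
(x9 ∨ ¬x8) with x9 = False leaves only ¬x8, so x8 = False.
(¬x3 ∨ x8): since x8 = False, the clause reduces to (¬x3). x3 = False.
In (x3 ∨ ¬x7), x3 is now false; ¬x7 must hold, so x7 = False.
In (x7 ∨ ¬x1), x7 is now false; ¬x1 must hold, so x1 = False.
In (x1 ∨ x5), x1 is now false; x5 must hold, so x5 = True.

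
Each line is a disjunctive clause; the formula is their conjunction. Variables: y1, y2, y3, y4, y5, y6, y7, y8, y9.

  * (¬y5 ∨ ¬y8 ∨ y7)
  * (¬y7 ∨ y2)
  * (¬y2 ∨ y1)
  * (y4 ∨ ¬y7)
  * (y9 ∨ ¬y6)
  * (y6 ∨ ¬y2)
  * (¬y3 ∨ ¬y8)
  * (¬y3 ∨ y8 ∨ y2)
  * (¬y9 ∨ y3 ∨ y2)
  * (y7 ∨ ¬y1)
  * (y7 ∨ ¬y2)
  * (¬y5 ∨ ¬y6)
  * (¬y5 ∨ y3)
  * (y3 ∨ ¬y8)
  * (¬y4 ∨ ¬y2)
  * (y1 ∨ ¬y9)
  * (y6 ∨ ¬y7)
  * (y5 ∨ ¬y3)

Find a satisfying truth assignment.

y1=F, y2=F, y3=F, y4=F, y5=F, y6=F, y7=F, y8=F, y9=F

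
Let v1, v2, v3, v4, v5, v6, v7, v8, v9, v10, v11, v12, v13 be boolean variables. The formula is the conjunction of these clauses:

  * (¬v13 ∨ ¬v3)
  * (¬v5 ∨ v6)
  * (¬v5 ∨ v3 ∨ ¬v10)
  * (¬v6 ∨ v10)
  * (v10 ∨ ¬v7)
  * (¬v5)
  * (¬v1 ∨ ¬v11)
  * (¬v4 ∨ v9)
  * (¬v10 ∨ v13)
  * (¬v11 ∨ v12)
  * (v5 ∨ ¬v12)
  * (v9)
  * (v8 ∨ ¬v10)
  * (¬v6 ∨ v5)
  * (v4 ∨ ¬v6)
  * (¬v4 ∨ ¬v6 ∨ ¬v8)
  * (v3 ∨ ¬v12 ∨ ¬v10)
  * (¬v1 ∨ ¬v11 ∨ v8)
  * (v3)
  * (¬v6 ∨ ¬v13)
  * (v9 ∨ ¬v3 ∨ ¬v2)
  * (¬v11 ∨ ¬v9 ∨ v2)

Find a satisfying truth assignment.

v1=1, v2=1, v3=1, v4=0, v5=0, v6=0, v7=0, v8=1, v9=1, v10=0, v11=0, v12=0, v13=0

Check each clause:
  1. (¬v13 ∨ ¬v3) — ¬v13 is true.
  2. (¬v5 ∨ v6) — ¬v5 is true.
  3. (¬v10 ∨ v3 ∨ ¬v5) — v3 is true.
  4. (¬v6 ∨ v10) — ¬v6 is true.
  5. (¬v7 ∨ v10) — ¬v7 is true.
  6. (¬v5) — ¬v5 is true.
  7. (¬v11 ∨ ¬v1) — ¬v11 is true.
  8. (v9 ∨ ¬v4) — v9 is true.
  9. (¬v10 ∨ v13) — ¬v10 is true.
  10. (¬v11 ∨ v12) — ¬v11 is true.
  11. (¬v12 ∨ v5) — ¬v12 is true.
  12. (v9) — v9 is true.
  13. (¬v10 ∨ v8) — v8 is true.
  14. (v5 ∨ ¬v6) — ¬v6 is true.
  15. (v4 ∨ ¬v6) — ¬v6 is true.
  16. (¬v8 ∨ ¬v4 ∨ ¬v6) — ¬v6 is true.
  17. (¬v10 ∨ v3 ∨ ¬v12) — v3 is true.
  18. (¬v1 ∨ ¬v11 ∨ v8) — v8 is true.
  19. (v3) — v3 is true.
  20. (¬v13 ∨ ¬v6) — ¬v6 is true.
  21. (v9 ∨ ¬v2 ∨ ¬v3) — v9 is true.
  22. (¬v9 ∨ v2 ∨ ¬v11) — v2 is true.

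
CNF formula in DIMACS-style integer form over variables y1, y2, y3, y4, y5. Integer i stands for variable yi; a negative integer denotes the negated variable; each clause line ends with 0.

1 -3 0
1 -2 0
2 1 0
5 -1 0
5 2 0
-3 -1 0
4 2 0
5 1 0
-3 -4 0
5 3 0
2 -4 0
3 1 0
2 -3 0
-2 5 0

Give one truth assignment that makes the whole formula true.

Pure literal: y5 appears only positively; assign y5 = True.
Branch on y1: take y1 = True.
  then y3 is forced to False.
For the remaining variables, y2 = True, y4 = False works.

y1 = T, y2 = T, y3 = F, y4 = F, y5 = T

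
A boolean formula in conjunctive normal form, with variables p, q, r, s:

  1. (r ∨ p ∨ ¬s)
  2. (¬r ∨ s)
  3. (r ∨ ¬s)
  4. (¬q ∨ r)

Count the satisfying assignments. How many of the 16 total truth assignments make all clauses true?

6

The models are:
  p=0 q=0 r=0 s=0
  p=0 q=0 r=1 s=1
  p=0 q=1 r=1 s=1
  p=1 q=0 r=0 s=0
  p=1 q=0 r=1 s=1
  p=1 q=1 r=1 s=1
That's 6 in total.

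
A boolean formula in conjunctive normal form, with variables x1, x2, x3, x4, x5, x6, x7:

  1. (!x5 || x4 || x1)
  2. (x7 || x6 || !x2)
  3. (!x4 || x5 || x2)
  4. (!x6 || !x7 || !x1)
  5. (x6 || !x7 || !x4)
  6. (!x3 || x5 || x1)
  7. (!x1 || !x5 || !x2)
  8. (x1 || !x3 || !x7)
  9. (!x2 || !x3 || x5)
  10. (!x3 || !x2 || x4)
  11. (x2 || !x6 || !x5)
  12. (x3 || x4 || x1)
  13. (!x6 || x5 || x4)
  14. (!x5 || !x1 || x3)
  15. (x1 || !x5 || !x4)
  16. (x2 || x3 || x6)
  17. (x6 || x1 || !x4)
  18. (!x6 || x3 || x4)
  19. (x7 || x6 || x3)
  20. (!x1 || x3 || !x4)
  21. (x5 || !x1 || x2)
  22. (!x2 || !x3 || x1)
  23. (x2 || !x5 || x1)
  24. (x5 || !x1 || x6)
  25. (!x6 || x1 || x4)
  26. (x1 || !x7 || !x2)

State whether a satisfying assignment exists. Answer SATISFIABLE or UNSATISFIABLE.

Branch on x1: take x1 = False.
Try x2 = True.
  then x3 is forced to False.
  then x4 is forced to True.
  then x5 is forced to False.
  then x6 is forced to True.
  then x7 is forced to False.
Every clause has at least one true literal under this assignment.
So x1=F, x2=T, x3=F, x4=T, x5=F, x6=T, x7=F is a satisfying assignment.

SATISFIABLE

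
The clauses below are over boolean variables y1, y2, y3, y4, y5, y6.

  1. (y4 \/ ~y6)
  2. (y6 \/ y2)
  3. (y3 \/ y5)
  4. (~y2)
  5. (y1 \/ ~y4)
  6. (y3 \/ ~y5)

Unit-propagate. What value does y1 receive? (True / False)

True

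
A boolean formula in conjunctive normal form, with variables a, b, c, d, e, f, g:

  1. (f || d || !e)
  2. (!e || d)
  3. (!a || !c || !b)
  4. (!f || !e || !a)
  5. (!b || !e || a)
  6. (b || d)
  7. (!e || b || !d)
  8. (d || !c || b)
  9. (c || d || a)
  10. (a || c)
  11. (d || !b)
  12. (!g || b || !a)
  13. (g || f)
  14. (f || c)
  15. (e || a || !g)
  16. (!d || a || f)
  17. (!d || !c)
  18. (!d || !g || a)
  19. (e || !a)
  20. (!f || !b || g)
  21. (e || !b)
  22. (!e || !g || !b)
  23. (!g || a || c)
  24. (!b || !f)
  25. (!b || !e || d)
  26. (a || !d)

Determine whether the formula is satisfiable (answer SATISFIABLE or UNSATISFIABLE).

a = True:
  propagation gives e=True, d=True, f=False, b=True; an empty clause results — contradiction.
a = False:
  propagation gives c=True, d=False, e=False, b=True; an empty clause results — contradiction.
Every branch closes, so no satisfying assignment exists.

UNSATISFIABLE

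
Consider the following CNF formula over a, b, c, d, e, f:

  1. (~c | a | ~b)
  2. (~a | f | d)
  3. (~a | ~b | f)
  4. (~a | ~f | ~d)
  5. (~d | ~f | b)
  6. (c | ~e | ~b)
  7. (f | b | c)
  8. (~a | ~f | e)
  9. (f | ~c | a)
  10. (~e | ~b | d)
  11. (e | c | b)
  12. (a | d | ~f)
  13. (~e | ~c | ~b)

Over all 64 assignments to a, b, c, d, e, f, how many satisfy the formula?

Split on b, then f.
  b=T, f=T: remaining (a,c,d,e) ∈ {(F,F,T,F)} — 1.
  b=T, f=F: remaining (a,c,d,e) ∈ {(F,F,F,F); (F,F,T,F)} — 2.
  b=F, f=T: remaining (a,c,d,e) ∈ {(T,F,F,T); (T,T,F,T)} — 2.
  b=F, f=F: remaining (a,c,d,e) ∈ {(T,T,T,F); (T,T,T,T)} — 2.
Total: 1 + 2 + 2 + 2 = 7.

7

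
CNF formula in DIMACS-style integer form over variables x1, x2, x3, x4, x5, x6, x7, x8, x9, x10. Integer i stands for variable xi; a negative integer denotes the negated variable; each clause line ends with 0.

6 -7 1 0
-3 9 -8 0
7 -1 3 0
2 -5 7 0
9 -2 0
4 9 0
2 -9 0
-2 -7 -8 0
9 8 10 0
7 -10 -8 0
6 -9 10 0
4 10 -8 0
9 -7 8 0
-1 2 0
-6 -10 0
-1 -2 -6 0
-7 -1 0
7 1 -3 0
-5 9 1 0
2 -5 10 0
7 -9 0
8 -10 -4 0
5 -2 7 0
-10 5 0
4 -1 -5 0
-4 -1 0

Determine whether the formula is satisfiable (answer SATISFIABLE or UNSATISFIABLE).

Set x1 = False and propagate.
Try x2 = True.
  then x9 is forced to True.
  then x7 is forced to True.
  then x6 is forced to True.
  then x8 is forced to False.
  then x10 is forced to False.
x3, x4, x5 are now unconstrained; take x3 = False, x4 = True, x5 = True.
So x1 = F, x2 = T, x3 = F, x4 = T, x5 = T, x6 = T, x7 = T, x8 = F, x9 = T, x10 = F is a satisfying assignment.

SATISFIABLE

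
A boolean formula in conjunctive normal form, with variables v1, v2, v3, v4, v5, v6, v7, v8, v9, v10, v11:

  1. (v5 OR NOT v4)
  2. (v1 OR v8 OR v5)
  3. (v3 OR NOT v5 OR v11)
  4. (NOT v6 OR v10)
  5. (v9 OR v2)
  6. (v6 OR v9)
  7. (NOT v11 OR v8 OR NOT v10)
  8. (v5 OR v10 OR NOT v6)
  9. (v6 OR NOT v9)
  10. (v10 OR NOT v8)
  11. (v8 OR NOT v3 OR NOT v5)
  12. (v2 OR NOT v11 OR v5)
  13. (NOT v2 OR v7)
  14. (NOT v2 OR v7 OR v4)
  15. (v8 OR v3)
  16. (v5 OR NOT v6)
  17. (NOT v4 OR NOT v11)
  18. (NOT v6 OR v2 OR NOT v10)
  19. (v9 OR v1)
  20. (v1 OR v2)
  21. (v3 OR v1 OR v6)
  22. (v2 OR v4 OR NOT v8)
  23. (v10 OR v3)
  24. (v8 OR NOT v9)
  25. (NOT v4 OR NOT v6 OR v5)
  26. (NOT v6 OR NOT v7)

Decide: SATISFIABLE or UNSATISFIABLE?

UNSATISFIABLE

v6 = True:
  propagation gives v10=True, v5=True, v2=True, v7=True; an empty clause results — contradiction.
v6 = False:
  propagation gives v9=True; an empty clause results — contradiction.
Every branch closes, so no satisfying assignment exists.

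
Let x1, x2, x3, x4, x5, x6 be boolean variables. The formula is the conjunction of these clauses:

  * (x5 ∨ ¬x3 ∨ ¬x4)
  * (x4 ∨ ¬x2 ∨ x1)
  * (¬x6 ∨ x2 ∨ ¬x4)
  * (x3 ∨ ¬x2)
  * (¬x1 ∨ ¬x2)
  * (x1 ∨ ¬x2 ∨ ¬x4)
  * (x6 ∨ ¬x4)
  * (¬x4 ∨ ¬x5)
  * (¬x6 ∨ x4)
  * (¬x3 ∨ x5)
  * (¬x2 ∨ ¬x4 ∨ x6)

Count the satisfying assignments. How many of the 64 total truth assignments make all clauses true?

6

Satisfying assignments:
  x1=F x2=F x3=F x4=F x5=F x6=F
  x1=F x2=F x3=F x4=F x5=T x6=F
  x1=F x2=F x3=T x4=F x5=T x6=F
  x1=T x2=F x3=F x4=F x5=F x6=F
  x1=T x2=F x3=F x4=F x5=T x6=F
  x1=T x2=F x3=T x4=F x5=T x6=F
Count: 6.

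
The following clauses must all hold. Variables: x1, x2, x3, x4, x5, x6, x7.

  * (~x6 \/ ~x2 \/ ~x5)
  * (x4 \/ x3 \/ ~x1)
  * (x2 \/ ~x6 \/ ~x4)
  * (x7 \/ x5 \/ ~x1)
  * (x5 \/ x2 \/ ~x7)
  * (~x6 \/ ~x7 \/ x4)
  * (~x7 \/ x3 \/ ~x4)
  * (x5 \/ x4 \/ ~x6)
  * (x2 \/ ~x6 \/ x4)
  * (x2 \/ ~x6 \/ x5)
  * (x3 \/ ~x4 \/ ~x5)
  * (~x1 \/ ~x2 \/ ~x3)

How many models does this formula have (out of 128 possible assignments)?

30

Case analysis on x4 and x2:
  x4=T, x2=T: 8 of the 32 assignments to (x1,x3,x5,x6,x7) work.
  x4=T, x2=F: 6 of the 32 assignments to (x1,x3,x5,x6,x7) work.
  x4=F, x2=T: forces x1=F; x6=F; x3, x5, x7 free → 2^3 = 8.
  x4=F, x2=F: 8 of the 32 assignments to (x1,x3,x5,x6,x7) work.
Total: 8 + 6 + 8 + 8 = 30.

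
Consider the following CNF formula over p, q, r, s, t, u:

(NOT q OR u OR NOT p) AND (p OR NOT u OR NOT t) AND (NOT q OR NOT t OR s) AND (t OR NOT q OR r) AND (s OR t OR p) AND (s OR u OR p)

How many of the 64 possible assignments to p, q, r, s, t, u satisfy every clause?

Split on p, then t.
  p=T, t=T: r free; 5 ways for (q,s,u) × 2^1 = 10.
  p=T, t=F: s free; 5 ways for (q,r,u) × 2^1 = 10.
  p=F, t=T: remaining (q,r,s,u) ∈ {(F,F,T,F); (F,T,T,F); (T,F,T,F); (T,T,T,F)} — 4.
  p=F, t=F: u free; 3 ways for (q,r,s) × 2^1 = 6.
Total: 10 + 10 + 4 + 6 = 30.

30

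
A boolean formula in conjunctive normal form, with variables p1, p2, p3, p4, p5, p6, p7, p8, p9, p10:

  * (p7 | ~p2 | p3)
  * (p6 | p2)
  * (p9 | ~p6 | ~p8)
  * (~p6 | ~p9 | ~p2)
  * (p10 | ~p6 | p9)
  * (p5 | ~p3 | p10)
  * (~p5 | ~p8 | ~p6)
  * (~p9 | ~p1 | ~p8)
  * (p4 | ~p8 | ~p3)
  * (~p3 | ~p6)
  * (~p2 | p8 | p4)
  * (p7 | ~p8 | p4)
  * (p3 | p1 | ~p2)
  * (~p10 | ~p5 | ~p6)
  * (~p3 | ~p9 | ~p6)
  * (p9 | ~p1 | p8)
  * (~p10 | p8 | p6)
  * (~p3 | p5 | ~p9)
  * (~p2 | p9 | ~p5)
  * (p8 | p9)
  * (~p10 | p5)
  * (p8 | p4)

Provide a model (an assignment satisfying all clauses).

p1=T  p2=T  p3=F  p4=T  p5=F  p6=F  p7=T  p8=F  p9=T  p10=F

Check each clause:
  1. (p3 | ~p2 | p7) — p7 is true.
  2. (p2 | p6) — p2 is true.
  3. (p9 | ~p8 | ~p6) — ~p8 is true.
  4. (~p6 | ~p9 | ~p2) — ~p6 is true.
  5. (p10 | ~p6 | p9) — p9 is true.
  6. (p5 | ~p3 | p10) — ~p3 is true.
  7. (~p5 | ~p6 | ~p8) — ~p8 is true.
  8. (~p8 | ~p9 | ~p1) — ~p8 is true.
  9. (~p8 | ~p3 | p4) — ~p8 is true.
  10. (~p3 | ~p6) — ~p6 is true.
  11. (~p2 | p8 | p4) — p4 is true.
  12. (~p8 | p4 | p7) — ~p8 is true.
  13. (~p2 | p1 | p3) — p1 is true.
  14. (~p5 | ~p6 | ~p10) — ~p6 is true.
  15. (~p3 | ~p9 | ~p6) — ~p6 is true.
  16. (p8 | p9 | ~p1) — p9 is true.
  17. (p6 | p8 | ~p10) — ~p10 is true.
  18. (p5 | ~p9 | ~p3) — ~p3 is true.
  19. (~p2 | ~p5 | p9) — p9 is true.
  20. (p8 | p9) — p9 is true.
  21. (~p10 | p5) — ~p10 is true.
  22. (p4 | p8) — p4 is true.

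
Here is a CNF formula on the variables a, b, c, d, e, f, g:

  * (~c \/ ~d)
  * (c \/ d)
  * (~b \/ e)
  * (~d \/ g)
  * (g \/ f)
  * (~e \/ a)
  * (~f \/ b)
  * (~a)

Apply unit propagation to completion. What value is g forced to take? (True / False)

True

(~a) stands alone — a = False.
In (~e \/ a), a is now false; ~e must hold, so e = False.
(~b \/ e) with e = False leaves only ~b, so b = False.
In (b \/ ~f), b is now false; ~f must hold, so f = False.
(f \/ g): since f = False, the clause reduces to (g). g = True.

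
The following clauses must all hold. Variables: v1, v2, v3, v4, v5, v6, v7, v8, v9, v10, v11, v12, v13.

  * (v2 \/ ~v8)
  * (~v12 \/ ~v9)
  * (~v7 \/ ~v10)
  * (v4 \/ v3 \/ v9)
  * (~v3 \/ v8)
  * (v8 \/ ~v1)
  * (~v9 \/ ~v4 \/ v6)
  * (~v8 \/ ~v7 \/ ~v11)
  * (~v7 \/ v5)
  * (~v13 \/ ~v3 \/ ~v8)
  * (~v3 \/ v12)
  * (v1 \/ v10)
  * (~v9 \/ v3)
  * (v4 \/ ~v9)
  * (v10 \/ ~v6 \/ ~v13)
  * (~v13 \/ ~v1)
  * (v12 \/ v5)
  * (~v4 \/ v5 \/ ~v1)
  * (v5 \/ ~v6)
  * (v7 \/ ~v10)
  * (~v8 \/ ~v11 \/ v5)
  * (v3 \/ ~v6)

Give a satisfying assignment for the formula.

v1=True, v2=True, v3=False, v4=True, v5=True, v6=False, v7=False, v8=True, v9=False, v10=False, v11=True, v12=True, v13=False

Check each clause:
  1. (v2 \/ ~v8) — v2 is true.
  2. (~v12 \/ ~v9) — ~v9 is true.
  3. (~v10 \/ ~v7) — ~v7 is true.
  4. (v9 \/ v4 \/ v3) — v4 is true.
  5. (v8 \/ ~v3) — v8 is true.
  6. (v8 \/ ~v1) — v8 is true.
  7. (v6 \/ ~v9 \/ ~v4) — ~v9 is true.
  8. (~v7 \/ ~v8 \/ ~v11) — ~v7 is true.
  9. (v5 \/ ~v7) — ~v7 is true.
  10. (~v3 \/ ~v8 \/ ~v13) — ~v13 is true.
  11. (~v3 \/ v12) — v12 is true.
  12. (v1 \/ v10) — v1 is true.
  13. (v3 \/ ~v9) — ~v9 is true.
  14. (~v9 \/ v4) — v4 is true.
  15. (v10 \/ ~v6 \/ ~v13) — ~v6 is true.
  16. (~v13 \/ ~v1) — ~v13 is true.
  17. (v5 \/ v12) — v12 is true.
  18. (~v1 \/ v5 \/ ~v4) — v5 is true.
  19. (~v6 \/ v5) — ~v6 is true.
  20. (~v10 \/ v7) — ~v10 is true.
  21. (~v8 \/ ~v11 \/ v5) — v5 is true.
  22. (~v6 \/ v3) — ~v6 is true.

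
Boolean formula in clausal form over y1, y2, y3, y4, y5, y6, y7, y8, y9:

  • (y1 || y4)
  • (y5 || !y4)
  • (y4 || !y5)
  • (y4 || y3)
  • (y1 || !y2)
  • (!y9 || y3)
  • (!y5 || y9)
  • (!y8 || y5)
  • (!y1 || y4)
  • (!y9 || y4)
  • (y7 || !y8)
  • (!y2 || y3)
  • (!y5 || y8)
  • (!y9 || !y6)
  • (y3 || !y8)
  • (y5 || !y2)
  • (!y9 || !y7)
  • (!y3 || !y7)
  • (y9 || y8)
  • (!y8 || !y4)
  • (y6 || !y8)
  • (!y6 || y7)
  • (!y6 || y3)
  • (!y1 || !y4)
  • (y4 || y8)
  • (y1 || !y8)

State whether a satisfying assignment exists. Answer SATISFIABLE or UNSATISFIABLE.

UNSATISFIABLE

y4 = True:
  propagation gives y5=True, y9=True, y3=True, y8=True; an empty clause results — contradiction.
y4 = False:
  propagation gives y1=True; an empty clause results — contradiction.
Every branch closes, so no satisfying assignment exists.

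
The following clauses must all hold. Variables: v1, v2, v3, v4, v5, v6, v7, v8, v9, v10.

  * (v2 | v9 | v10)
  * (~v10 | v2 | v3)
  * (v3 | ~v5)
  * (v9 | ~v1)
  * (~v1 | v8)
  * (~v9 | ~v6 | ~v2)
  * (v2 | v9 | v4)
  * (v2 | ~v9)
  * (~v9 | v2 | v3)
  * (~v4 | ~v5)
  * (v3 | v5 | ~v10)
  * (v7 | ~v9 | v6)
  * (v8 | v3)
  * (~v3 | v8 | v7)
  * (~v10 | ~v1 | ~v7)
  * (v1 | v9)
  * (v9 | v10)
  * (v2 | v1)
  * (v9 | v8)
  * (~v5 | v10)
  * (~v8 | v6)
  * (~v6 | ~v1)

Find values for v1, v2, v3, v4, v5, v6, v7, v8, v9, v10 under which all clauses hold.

v1 = 0, v2 = 1, v3 = 1, v4 = 0, v5 = 0, v6 = 0, v7 = 1, v8 = 0, v9 = 1, v10 = 0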